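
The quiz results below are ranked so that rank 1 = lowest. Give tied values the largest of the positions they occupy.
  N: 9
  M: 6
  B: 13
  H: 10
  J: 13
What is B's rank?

Sorted (ascending): 6, 9, 10, 13, 13
The 2 values of 13 occupy positions 4–5 → each gets rank 5.
B has value 13 → rank 5.

5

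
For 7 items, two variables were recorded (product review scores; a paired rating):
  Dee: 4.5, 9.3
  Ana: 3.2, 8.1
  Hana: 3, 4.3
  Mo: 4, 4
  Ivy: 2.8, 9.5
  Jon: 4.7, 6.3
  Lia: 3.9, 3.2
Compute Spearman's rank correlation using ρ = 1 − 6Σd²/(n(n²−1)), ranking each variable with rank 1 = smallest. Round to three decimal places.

Ranks of variable 1: 6, 3, 2, 5, 1, 7, 4
Ranks of variable 2: 6, 5, 3, 2, 7, 4, 1
d = r₁ − r₂: 0, -2, -1, 3, -6, 3, 3
d²: 0, 4, 1, 9, 36, 9, 9; Σd² = 68
ρ = 1 − 6·68/(7·48) = 1 − 408/336 = -0.214

-0.214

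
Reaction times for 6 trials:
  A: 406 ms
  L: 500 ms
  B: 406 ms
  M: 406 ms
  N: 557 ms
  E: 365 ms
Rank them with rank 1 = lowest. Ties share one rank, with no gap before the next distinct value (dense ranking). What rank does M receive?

2

Sorted (ascending): 365, 406, 406, 406, 500, 557
The 3 values of 406 share dense rank 2.
Remaining distinct values take the next consecutive integers.
M has value 406 ms → rank 2.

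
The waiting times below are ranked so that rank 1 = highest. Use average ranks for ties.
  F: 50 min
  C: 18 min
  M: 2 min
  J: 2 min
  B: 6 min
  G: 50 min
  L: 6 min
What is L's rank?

4.5

Sorted (descending): 50, 50, 18, 6, 6, 2, 2
The 2 values of 50 occupy positions 1–2 → average rank (1+2)/2 = 1.5.
The 2 values of 6 occupy positions 4–5 → average rank (4+5)/2 = 4.5.
The 2 values of 2 occupy positions 6–7 → average rank (6+7)/2 = 6.5.
L has value 6 min → rank 4.5.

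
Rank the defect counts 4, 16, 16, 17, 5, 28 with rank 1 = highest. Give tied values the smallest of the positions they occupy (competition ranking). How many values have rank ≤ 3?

Sorted (descending): 28, 17, 16, 16, 5, 4
The 2 values of 16 occupy positions 3–4 → each gets rank 3.
Ranks ≤ 3: {1, 2, 3, 3} → 4 values.

4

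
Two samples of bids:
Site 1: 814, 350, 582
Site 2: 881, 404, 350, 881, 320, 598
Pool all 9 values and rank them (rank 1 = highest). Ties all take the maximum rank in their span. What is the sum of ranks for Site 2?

31

Sorted (descending): 881, 881, 814, 598, 582, 404, 350, 350, 320
The 2 values of 881 occupy positions 1–2 → each gets rank 2.
The 2 values of 350 occupy positions 7–8 → each gets rank 8.
Site 2 values → pooled ranks: 881→2, 404→6, 350→8, 881→2, 320→9, 598→4
Rank sum = 2 + 6 + 8 + 2 + 9 + 4 = 31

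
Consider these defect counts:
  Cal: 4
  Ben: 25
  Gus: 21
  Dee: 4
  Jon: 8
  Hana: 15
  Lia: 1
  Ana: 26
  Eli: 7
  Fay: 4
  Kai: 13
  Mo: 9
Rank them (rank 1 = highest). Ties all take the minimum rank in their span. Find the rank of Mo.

Sorted (descending): 26, 25, 21, 15, 13, 9, 8, 7, 4, 4, 4, 1
The 3 values of 4 occupy positions 9–11 → each gets rank 9.
Mo has value 9 → rank 6.

6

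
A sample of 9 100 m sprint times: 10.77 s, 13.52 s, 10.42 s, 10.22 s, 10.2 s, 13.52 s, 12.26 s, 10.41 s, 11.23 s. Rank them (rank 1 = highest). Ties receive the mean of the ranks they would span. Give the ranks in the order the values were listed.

Sorted (descending): 13.52, 13.52, 12.26, 11.23, 10.77, 10.42, 10.41, 10.22, 10.2
The 2 values of 13.52 occupy positions 1–2 → average rank (1+2)/2 = 1.5.

5, 1.5, 6, 8, 9, 1.5, 3, 7, 4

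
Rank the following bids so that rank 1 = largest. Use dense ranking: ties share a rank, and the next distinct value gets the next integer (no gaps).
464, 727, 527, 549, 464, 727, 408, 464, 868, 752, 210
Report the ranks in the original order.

6, 3, 5, 4, 6, 3, 7, 6, 1, 2, 8

Sorted (descending): 868, 752, 727, 727, 549, 527, 464, 464, 464, 408, 210
The 2 values of 727 share dense rank 3.
The 3 values of 464 share dense rank 6.
Remaining distinct values take the next consecutive integers.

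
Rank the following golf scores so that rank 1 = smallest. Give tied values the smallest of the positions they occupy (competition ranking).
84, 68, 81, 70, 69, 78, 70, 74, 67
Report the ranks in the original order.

9, 2, 8, 4, 3, 7, 4, 6, 1

Sorted (ascending): 67, 68, 69, 70, 70, 74, 78, 81, 84
The 2 values of 70 occupy positions 4–5 → each gets rank 4.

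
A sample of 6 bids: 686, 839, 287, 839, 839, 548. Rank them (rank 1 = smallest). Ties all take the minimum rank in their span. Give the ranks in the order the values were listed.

3, 4, 1, 4, 4, 2

Sorted (ascending): 287, 548, 686, 839, 839, 839
The 3 values of 839 occupy positions 4–6 → each gets rank 4.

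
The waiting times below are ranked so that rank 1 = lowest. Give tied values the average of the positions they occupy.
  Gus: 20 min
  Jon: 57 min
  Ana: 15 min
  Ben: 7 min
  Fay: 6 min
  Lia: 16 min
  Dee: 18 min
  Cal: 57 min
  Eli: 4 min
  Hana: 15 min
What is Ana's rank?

4.5

Sorted (ascending): 4, 6, 7, 15, 15, 16, 18, 20, 57, 57
The 2 values of 15 occupy positions 4–5 → average rank (4+5)/2 = 4.5.
The 2 values of 57 occupy positions 9–10 → average rank (9+10)/2 = 9.5.
Ana has value 15 min → rank 4.5.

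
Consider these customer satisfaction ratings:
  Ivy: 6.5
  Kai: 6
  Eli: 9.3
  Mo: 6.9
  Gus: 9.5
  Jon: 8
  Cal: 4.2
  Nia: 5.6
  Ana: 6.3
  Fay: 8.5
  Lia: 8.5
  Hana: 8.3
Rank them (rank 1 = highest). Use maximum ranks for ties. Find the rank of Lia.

Sorted (descending): 9.5, 9.3, 8.5, 8.5, 8.3, 8, 6.9, 6.5, 6.3, 6, 5.6, 4.2
The 2 values of 8.5 occupy positions 3–4 → each gets rank 4.
Lia has value 8.5 → rank 4.

4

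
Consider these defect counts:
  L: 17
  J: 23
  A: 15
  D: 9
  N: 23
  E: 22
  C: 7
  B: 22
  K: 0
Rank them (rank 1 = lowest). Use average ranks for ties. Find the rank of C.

Sorted (ascending): 0, 7, 9, 15, 17, 22, 22, 23, 23
The 2 values of 22 occupy positions 6–7 → average rank (6+7)/2 = 6.5.
The 2 values of 23 occupy positions 8–9 → average rank (8+9)/2 = 8.5.
C has value 7 → rank 2.

2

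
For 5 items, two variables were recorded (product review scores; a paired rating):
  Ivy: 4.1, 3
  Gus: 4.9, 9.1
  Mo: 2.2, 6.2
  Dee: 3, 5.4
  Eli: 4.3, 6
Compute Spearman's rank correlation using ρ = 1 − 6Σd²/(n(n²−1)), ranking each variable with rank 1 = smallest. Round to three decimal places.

Ranks of variable 1: 3, 5, 1, 2, 4
Ranks of variable 2: 1, 5, 4, 2, 3
d = r₁ − r₂: 2, 0, -3, 0, 1
d²: 4, 0, 9, 0, 1; Σd² = 14
ρ = 1 − 6·14/(5·24) = 1 − 84/120 = 0.300

0.300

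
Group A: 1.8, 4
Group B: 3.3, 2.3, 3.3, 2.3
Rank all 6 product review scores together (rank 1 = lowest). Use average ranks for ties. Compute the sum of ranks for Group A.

7

Sorted (ascending): 1.8, 2.3, 2.3, 3.3, 3.3, 4
The 2 values of 2.3 occupy positions 2–3 → average rank (2+3)/2 = 2.5.
The 2 values of 3.3 occupy positions 4–5 → average rank (4+5)/2 = 4.5.
Group A values → pooled ranks: 1.8→1, 4→6
Rank sum = 1 + 6 = 7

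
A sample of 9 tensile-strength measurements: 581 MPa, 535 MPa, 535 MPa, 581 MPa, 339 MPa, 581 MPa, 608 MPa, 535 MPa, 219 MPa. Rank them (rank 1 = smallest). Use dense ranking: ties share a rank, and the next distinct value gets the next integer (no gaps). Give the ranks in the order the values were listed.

Sorted (ascending): 219, 339, 535, 535, 535, 581, 581, 581, 608
The 3 values of 535 share dense rank 3.
The 3 values of 581 share dense rank 4.
Remaining distinct values take the next consecutive integers.

4, 3, 3, 4, 2, 4, 5, 3, 1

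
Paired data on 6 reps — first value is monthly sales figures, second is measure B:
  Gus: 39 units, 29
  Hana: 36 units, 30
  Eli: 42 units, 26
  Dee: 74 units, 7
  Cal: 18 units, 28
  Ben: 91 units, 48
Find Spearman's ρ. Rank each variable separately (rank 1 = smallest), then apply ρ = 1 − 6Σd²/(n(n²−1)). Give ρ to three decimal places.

Ranks of variable 1: 3, 2, 4, 5, 1, 6
Ranks of variable 2: 4, 5, 2, 1, 3, 6
d = r₁ − r₂: -1, -3, 2, 4, -2, 0
d²: 1, 9, 4, 16, 4, 0; Σd² = 34
ρ = 1 − 6·34/(6·35) = 1 − 204/210 = 0.029

0.029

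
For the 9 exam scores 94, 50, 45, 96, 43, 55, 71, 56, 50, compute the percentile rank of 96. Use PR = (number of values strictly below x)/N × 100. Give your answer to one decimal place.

88.9

N = 9.
Strictly below 96: 8. Equal to 96: 1.
PR = 8/9 × 100 = 88.9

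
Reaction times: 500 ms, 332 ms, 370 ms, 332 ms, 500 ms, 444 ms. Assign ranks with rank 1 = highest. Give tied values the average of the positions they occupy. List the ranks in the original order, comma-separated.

1.5, 5.5, 4, 5.5, 1.5, 3

Sorted (descending): 500, 500, 444, 370, 332, 332
The 2 values of 500 occupy positions 1–2 → average rank (1+2)/2 = 1.5.
The 2 values of 332 occupy positions 5–6 → average rank (5+6)/2 = 5.5.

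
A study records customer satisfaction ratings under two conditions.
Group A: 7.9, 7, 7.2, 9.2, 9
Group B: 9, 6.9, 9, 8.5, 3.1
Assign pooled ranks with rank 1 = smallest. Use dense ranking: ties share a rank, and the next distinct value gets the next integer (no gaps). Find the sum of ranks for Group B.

23

Sorted (ascending): 3.1, 6.9, 7, 7.2, 7.9, 8.5, 9, 9, 9, 9.2
The 3 values of 9 share dense rank 7.
Remaining distinct values take the next consecutive integers.
Group B values → pooled ranks: 9→7, 6.9→2, 9→7, 8.5→6, 3.1→1
Rank sum = 7 + 2 + 7 + 6 + 1 = 23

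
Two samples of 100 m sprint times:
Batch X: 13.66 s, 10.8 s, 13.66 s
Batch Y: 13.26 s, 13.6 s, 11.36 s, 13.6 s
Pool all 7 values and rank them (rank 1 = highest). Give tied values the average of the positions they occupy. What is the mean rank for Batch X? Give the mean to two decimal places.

Sorted (descending): 13.66, 13.66, 13.6, 13.6, 13.26, 11.36, 10.8
The 2 values of 13.66 occupy positions 1–2 → average rank (1+2)/2 = 1.5.
The 2 values of 13.6 occupy positions 3–4 → average rank (3+4)/2 = 3.5.
Batch X values → pooled ranks: 13.66→1.5, 10.8→7, 13.66→1.5
Mean rank = (1.5 + 7 + 1.5) / 3 = 3.33

3.33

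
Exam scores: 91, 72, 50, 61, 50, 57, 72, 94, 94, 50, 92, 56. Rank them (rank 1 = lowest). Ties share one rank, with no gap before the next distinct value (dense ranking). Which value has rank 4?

Sorted (ascending): 50, 50, 50, 56, 57, 61, 72, 72, 91, 92, 94, 94
The 3 values of 50 share dense rank 1.
The 2 values of 72 share dense rank 5.
The 2 values of 94 share dense rank 8.
Remaining distinct values take the next consecutive integers.
Rank 4 → value 61.

61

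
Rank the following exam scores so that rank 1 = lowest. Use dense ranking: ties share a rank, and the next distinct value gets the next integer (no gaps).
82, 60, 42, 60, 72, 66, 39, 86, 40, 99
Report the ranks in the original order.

7, 4, 3, 4, 6, 5, 1, 8, 2, 9

Sorted (ascending): 39, 40, 42, 60, 60, 66, 72, 82, 86, 99
The 2 values of 60 share dense rank 4.
Remaining distinct values take the next consecutive integers.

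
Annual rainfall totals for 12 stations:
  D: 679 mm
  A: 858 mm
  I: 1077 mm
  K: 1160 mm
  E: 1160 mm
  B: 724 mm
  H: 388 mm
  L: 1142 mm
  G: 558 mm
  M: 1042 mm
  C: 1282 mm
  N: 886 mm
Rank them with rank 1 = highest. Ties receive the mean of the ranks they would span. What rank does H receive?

Sorted (descending): 1282, 1160, 1160, 1142, 1077, 1042, 886, 858, 724, 679, 558, 388
The 2 values of 1160 occupy positions 2–3 → average rank (2+3)/2 = 2.5.
H has value 388 mm → rank 12.

12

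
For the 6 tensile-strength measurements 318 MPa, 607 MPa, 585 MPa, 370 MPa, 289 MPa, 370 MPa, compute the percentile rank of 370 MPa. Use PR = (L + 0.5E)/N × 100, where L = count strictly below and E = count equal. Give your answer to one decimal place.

N = 6.
Strictly below 370: 2. Equal to 370: 2.
PR = (2 + 0.5·2)/6 × 100 = 50.0

50.0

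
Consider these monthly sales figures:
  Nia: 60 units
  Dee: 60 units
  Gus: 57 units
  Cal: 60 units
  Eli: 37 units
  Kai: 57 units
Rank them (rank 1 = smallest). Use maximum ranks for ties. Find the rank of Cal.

Sorted (ascending): 37, 57, 57, 60, 60, 60
The 2 values of 57 occupy positions 2–3 → each gets rank 3.
The 3 values of 60 occupy positions 4–6 → each gets rank 6.
Cal has value 60 units → rank 6.

6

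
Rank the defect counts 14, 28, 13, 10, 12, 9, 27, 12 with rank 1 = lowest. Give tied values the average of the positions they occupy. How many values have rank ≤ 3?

Sorted (ascending): 9, 10, 12, 12, 13, 14, 27, 28
The 2 values of 12 occupy positions 3–4 → average rank (3+4)/2 = 3.5.
Ranks ≤ 3: {1, 2} → 2 values.

2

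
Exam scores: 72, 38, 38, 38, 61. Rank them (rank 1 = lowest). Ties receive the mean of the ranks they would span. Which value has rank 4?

61

Sorted (ascending): 38, 38, 38, 61, 72
The 3 values of 38 occupy positions 1–3 → average rank 2.
Rank 4 → value 61.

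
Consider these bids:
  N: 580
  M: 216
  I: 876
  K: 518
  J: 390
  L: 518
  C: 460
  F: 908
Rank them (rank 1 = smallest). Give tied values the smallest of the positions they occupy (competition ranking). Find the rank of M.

1

Sorted (ascending): 216, 390, 460, 518, 518, 580, 876, 908
The 2 values of 518 occupy positions 4–5 → each gets rank 4.
M has value 216 → rank 1.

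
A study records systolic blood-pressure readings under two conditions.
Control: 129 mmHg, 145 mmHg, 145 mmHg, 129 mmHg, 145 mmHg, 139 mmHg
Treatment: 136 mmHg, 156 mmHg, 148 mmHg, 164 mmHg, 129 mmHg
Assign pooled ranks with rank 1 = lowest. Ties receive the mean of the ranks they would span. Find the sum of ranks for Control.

Sorted (ascending): 129, 129, 129, 136, 139, 145, 145, 145, 148, 156, 164
The 3 values of 129 occupy positions 1–3 → average rank 2.
The 3 values of 145 occupy positions 6–8 → average rank 7.
Control values → pooled ranks: 129→2, 145→7, 145→7, 129→2, 145→7, 139→5
Rank sum = 2 + 7 + 7 + 2 + 7 + 5 = 30

30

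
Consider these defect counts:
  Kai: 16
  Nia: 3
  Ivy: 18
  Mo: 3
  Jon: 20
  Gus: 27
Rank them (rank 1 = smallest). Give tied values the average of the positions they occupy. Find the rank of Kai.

Sorted (ascending): 3, 3, 16, 18, 20, 27
The 2 values of 3 occupy positions 1–2 → average rank (1+2)/2 = 1.5.
Kai has value 16 → rank 3.

3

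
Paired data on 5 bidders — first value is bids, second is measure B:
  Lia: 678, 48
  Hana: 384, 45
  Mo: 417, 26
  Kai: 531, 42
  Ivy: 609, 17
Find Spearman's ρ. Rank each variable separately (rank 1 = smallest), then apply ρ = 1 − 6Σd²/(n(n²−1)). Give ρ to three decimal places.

Ranks of variable 1: 5, 1, 2, 3, 4
Ranks of variable 2: 5, 4, 2, 3, 1
d = r₁ − r₂: 0, -3, 0, 0, 3
d²: 0, 9, 0, 0, 9; Σd² = 18
ρ = 1 − 6·18/(5·24) = 1 − 108/120 = 0.100

0.100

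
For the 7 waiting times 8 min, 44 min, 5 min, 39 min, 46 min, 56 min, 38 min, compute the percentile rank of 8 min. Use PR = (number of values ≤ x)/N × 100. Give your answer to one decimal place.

28.6

N = 7.
Strictly below 8: 1. Equal to 8: 1.
PR = 2/7 × 100 = 28.6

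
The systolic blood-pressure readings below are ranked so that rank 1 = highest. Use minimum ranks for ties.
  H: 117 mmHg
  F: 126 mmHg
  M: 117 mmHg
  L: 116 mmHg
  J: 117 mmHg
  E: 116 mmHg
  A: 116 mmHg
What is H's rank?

Sorted (descending): 126, 117, 117, 117, 116, 116, 116
The 3 values of 117 occupy positions 2–4 → each gets rank 2.
The 3 values of 116 occupy positions 5–7 → each gets rank 5.
H has value 117 mmHg → rank 2.

2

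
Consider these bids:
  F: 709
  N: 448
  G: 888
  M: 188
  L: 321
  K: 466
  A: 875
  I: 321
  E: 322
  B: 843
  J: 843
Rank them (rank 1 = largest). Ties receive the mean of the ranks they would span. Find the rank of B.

Sorted (descending): 888, 875, 843, 843, 709, 466, 448, 322, 321, 321, 188
The 2 values of 843 occupy positions 3–4 → average rank (3+4)/2 = 3.5.
The 2 values of 321 occupy positions 9–10 → average rank (9+10)/2 = 9.5.
B has value 843 → rank 3.5.

3.5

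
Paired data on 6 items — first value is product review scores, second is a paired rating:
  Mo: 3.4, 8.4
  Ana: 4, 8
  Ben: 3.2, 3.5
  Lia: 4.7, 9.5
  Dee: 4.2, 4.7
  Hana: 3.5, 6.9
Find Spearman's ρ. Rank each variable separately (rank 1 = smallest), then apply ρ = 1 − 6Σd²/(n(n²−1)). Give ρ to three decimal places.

0.486

Ranks of variable 1: 2, 4, 1, 6, 5, 3
Ranks of variable 2: 5, 4, 1, 6, 2, 3
d = r₁ − r₂: -3, 0, 0, 0, 3, 0
d²: 9, 0, 0, 0, 9, 0; Σd² = 18
ρ = 1 − 6·18/(6·35) = 1 − 108/210 = 0.486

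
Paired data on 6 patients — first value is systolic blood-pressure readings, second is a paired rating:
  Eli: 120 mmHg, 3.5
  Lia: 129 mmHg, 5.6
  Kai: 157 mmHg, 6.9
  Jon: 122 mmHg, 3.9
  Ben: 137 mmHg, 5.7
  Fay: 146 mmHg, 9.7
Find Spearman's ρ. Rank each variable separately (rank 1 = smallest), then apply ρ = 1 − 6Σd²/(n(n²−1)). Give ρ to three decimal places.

0.943

Ranks of variable 1: 1, 3, 6, 2, 4, 5
Ranks of variable 2: 1, 3, 5, 2, 4, 6
d = r₁ − r₂: 0, 0, 1, 0, 0, -1
d²: 0, 0, 1, 0, 0, 1; Σd² = 2
ρ = 1 − 6·2/(6·35) = 1 − 12/210 = 0.943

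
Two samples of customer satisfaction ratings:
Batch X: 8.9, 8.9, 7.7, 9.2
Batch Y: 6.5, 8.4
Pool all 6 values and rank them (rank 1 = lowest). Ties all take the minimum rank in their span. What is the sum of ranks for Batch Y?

Sorted (ascending): 6.5, 7.7, 8.4, 8.9, 8.9, 9.2
The 2 values of 8.9 occupy positions 4–5 → each gets rank 4.
Batch Y values → pooled ranks: 6.5→1, 8.4→3
Rank sum = 1 + 3 = 4

4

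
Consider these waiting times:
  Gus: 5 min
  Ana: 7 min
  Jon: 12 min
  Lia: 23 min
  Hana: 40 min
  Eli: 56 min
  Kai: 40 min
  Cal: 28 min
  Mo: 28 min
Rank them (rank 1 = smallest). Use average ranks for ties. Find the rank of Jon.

3

Sorted (ascending): 5, 7, 12, 23, 28, 28, 40, 40, 56
The 2 values of 28 occupy positions 5–6 → average rank (5+6)/2 = 5.5.
The 2 values of 40 occupy positions 7–8 → average rank (7+8)/2 = 7.5.
Jon has value 12 min → rank 3.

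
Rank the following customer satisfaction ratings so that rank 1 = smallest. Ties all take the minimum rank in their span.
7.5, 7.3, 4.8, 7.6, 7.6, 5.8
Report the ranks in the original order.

Sorted (ascending): 4.8, 5.8, 7.3, 7.5, 7.6, 7.6
The 2 values of 7.6 occupy positions 5–6 → each gets rank 5.

4, 3, 1, 5, 5, 2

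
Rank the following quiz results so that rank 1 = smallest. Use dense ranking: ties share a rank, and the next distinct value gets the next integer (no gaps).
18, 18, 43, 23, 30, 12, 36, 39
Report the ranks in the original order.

2, 2, 7, 3, 4, 1, 5, 6

Sorted (ascending): 12, 18, 18, 23, 30, 36, 39, 43
The 2 values of 18 share dense rank 2.
Remaining distinct values take the next consecutive integers.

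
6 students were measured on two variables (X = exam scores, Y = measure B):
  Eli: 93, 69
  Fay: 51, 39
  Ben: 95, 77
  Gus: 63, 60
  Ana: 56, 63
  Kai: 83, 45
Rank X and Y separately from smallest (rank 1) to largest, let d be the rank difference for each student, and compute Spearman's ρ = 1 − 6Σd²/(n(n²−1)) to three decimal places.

Ranks of variable 1: 5, 1, 6, 3, 2, 4
Ranks of variable 2: 5, 1, 6, 3, 4, 2
d = r₁ − r₂: 0, 0, 0, 0, -2, 2
d²: 0, 0, 0, 0, 4, 4; Σd² = 8
ρ = 1 − 6·8/(6·35) = 1 − 48/210 = 0.771

0.771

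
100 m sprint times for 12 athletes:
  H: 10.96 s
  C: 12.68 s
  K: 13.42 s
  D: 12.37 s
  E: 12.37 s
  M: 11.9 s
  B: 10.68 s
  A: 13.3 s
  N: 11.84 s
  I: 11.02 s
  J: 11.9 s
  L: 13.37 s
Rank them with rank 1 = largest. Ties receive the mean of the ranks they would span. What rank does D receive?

Sorted (descending): 13.42, 13.37, 13.3, 12.68, 12.37, 12.37, 11.9, 11.9, 11.84, 11.02, 10.96, 10.68
The 2 values of 12.37 occupy positions 5–6 → average rank (5+6)/2 = 5.5.
The 2 values of 11.9 occupy positions 7–8 → average rank (7+8)/2 = 7.5.
D has value 12.37 s → rank 5.5.

5.5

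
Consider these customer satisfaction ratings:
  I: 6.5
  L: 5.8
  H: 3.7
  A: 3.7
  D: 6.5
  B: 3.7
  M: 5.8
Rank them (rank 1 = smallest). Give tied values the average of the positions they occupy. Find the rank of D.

Sorted (ascending): 3.7, 3.7, 3.7, 5.8, 5.8, 6.5, 6.5
The 3 values of 3.7 occupy positions 1–3 → average rank 2.
The 2 values of 5.8 occupy positions 4–5 → average rank (4+5)/2 = 4.5.
The 2 values of 6.5 occupy positions 6–7 → average rank (6+7)/2 = 6.5.
D has value 6.5 → rank 6.5.

6.5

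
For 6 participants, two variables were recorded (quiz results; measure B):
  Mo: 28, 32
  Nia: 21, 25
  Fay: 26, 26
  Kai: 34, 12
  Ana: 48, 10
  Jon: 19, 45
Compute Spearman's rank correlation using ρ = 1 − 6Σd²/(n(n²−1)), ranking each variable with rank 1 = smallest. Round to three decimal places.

-0.771

Ranks of variable 1: 4, 2, 3, 5, 6, 1
Ranks of variable 2: 5, 3, 4, 2, 1, 6
d = r₁ − r₂: -1, -1, -1, 3, 5, -5
d²: 1, 1, 1, 9, 25, 25; Σd² = 62
ρ = 1 − 6·62/(6·35) = 1 − 372/210 = -0.771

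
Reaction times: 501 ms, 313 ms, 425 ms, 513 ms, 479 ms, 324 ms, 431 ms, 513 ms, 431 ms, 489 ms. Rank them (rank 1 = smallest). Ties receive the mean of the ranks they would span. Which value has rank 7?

489

Sorted (ascending): 313, 324, 425, 431, 431, 479, 489, 501, 513, 513
The 2 values of 431 occupy positions 4–5 → average rank (4+5)/2 = 4.5.
The 2 values of 513 occupy positions 9–10 → average rank (9+10)/2 = 9.5.
Rank 7 → value 489.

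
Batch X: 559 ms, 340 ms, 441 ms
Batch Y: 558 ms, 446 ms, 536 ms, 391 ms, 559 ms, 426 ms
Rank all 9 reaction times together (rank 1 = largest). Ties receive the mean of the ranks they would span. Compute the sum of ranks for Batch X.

Sorted (descending): 559, 559, 558, 536, 446, 441, 426, 391, 340
The 2 values of 559 occupy positions 1–2 → average rank (1+2)/2 = 1.5.
Batch X values → pooled ranks: 559→1.5, 340→9, 441→6
Rank sum = 1.5 + 9 + 6 = 16.5

16.5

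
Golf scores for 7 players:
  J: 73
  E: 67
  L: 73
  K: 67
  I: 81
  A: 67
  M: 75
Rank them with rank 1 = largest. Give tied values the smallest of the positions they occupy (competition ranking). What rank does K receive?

5

Sorted (descending): 81, 75, 73, 73, 67, 67, 67
The 2 values of 73 occupy positions 3–4 → each gets rank 3.
The 3 values of 67 occupy positions 5–7 → each gets rank 5.
K has value 67 → rank 5.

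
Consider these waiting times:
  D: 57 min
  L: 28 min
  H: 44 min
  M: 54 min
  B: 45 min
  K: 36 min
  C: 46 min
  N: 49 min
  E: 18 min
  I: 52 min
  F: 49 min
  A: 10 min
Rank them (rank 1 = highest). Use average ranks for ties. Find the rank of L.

Sorted (descending): 57, 54, 52, 49, 49, 46, 45, 44, 36, 28, 18, 10
The 2 values of 49 occupy positions 4–5 → average rank (4+5)/2 = 4.5.
L has value 28 min → rank 10.

10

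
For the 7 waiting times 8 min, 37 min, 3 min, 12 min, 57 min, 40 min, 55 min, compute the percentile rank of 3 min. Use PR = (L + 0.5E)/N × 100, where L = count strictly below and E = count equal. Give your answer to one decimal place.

7.1

N = 7.
Strictly below 3: 0. Equal to 3: 1.
PR = (0 + 0.5·1)/7 × 100 = 7.1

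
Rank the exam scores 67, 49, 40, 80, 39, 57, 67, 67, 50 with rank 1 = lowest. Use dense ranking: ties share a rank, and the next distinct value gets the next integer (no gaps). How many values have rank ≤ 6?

8

Sorted (ascending): 39, 40, 49, 50, 57, 67, 67, 67, 80
The 3 values of 67 share dense rank 6.
Remaining distinct values take the next consecutive integers.
Ranks ≤ 6: {1, 2, 3, 4, 5, 6, 6, 6} → 8 values.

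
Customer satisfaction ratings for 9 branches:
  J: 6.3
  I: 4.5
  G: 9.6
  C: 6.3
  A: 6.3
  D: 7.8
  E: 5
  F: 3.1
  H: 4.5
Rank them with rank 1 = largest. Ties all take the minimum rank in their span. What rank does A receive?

Sorted (descending): 9.6, 7.8, 6.3, 6.3, 6.3, 5, 4.5, 4.5, 3.1
The 3 values of 6.3 occupy positions 3–5 → each gets rank 3.
The 2 values of 4.5 occupy positions 7–8 → each gets rank 7.
A has value 6.3 → rank 3.

3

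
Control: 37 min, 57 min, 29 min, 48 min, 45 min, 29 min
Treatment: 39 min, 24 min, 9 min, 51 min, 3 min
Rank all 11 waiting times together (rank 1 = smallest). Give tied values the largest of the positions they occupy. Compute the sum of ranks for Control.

44

Sorted (ascending): 3, 9, 24, 29, 29, 37, 39, 45, 48, 51, 57
The 2 values of 29 occupy positions 4–5 → each gets rank 5.
Control values → pooled ranks: 37→6, 57→11, 29→5, 48→9, 45→8, 29→5
Rank sum = 6 + 11 + 5 + 9 + 8 + 5 = 44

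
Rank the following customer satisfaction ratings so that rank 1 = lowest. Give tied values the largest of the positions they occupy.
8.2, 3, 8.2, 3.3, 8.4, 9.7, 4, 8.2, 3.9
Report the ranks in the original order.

Sorted (ascending): 3, 3.3, 3.9, 4, 8.2, 8.2, 8.2, 8.4, 9.7
The 3 values of 8.2 occupy positions 5–7 → each gets rank 7.

7, 1, 7, 2, 8, 9, 4, 7, 3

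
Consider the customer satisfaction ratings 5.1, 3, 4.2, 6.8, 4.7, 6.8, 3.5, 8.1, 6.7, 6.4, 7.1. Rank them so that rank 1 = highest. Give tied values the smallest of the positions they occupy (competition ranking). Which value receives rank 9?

Sorted (descending): 8.1, 7.1, 6.8, 6.8, 6.7, 6.4, 5.1, 4.7, 4.2, 3.5, 3
The 2 values of 6.8 occupy positions 3–4 → each gets rank 3.
Rank 9 → value 4.2.

4.2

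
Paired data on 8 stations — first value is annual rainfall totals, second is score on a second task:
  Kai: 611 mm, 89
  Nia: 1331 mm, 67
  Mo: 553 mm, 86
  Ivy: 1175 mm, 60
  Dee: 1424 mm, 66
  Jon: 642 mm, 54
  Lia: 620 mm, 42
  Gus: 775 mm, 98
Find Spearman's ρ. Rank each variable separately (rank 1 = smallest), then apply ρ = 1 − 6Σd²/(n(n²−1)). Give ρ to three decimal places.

-0.143

Ranks of variable 1: 2, 7, 1, 6, 8, 4, 3, 5
Ranks of variable 2: 7, 5, 6, 3, 4, 2, 1, 8
d = r₁ − r₂: -5, 2, -5, 3, 4, 2, 2, -3
d²: 25, 4, 25, 9, 16, 4, 4, 9; Σd² = 96
ρ = 1 − 6·96/(8·63) = 1 − 576/504 = -0.143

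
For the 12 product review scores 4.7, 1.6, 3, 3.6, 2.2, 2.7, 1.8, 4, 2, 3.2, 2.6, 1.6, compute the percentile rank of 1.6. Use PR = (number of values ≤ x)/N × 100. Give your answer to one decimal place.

N = 12.
Strictly below 1.6: 0. Equal to 1.6: 2.
PR = 2/12 × 100 = 16.7

16.7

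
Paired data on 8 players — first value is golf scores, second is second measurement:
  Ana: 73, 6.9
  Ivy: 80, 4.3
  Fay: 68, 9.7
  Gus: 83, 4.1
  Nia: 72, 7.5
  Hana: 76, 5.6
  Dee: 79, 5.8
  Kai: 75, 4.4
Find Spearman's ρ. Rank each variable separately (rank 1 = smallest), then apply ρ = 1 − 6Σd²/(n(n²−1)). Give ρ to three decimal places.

-0.905

Ranks of variable 1: 3, 7, 1, 8, 2, 5, 6, 4
Ranks of variable 2: 6, 2, 8, 1, 7, 4, 5, 3
d = r₁ − r₂: -3, 5, -7, 7, -5, 1, 1, 1
d²: 9, 25, 49, 49, 25, 1, 1, 1; Σd² = 160
ρ = 1 − 6·160/(8·63) = 1 − 960/504 = -0.905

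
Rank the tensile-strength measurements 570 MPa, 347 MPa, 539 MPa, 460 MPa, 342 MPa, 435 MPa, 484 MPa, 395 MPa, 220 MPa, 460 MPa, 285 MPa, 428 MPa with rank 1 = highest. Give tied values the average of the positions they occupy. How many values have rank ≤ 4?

3

Sorted (descending): 570, 539, 484, 460, 460, 435, 428, 395, 347, 342, 285, 220
The 2 values of 460 occupy positions 4–5 → average rank (4+5)/2 = 4.5.
Ranks ≤ 4: {1, 2, 3} → 3 values.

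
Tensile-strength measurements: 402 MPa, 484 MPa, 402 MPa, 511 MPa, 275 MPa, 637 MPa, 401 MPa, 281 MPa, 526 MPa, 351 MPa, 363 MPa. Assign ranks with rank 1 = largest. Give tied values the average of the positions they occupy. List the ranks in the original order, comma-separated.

5.5, 4, 5.5, 3, 11, 1, 7, 10, 2, 9, 8

Sorted (descending): 637, 526, 511, 484, 402, 402, 401, 363, 351, 281, 275
The 2 values of 402 occupy positions 5–6 → average rank (5+6)/2 = 5.5.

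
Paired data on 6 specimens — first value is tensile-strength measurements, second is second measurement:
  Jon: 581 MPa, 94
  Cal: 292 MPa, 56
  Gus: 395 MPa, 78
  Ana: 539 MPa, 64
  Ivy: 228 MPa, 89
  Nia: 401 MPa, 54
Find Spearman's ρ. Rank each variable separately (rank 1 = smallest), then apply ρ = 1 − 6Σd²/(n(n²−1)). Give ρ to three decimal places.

0.143

Ranks of variable 1: 6, 2, 3, 5, 1, 4
Ranks of variable 2: 6, 2, 4, 3, 5, 1
d = r₁ − r₂: 0, 0, -1, 2, -4, 3
d²: 0, 0, 1, 4, 16, 9; Σd² = 30
ρ = 1 − 6·30/(6·35) = 1 − 180/210 = 0.143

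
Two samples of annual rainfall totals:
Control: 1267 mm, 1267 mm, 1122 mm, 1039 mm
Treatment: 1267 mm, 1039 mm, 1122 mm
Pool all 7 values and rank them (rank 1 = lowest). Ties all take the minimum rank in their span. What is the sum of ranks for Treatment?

9

Sorted (ascending): 1039, 1039, 1122, 1122, 1267, 1267, 1267
The 2 values of 1039 occupy positions 1–2 → each gets rank 1.
The 2 values of 1122 occupy positions 3–4 → each gets rank 3.
The 3 values of 1267 occupy positions 5–7 → each gets rank 5.
Treatment values → pooled ranks: 1267→5, 1039→1, 1122→3
Rank sum = 5 + 1 + 3 = 9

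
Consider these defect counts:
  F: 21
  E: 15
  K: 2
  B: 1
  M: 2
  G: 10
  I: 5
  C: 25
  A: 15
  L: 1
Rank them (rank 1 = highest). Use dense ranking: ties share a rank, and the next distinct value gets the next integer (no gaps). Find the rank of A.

3

Sorted (descending): 25, 21, 15, 15, 10, 5, 2, 2, 1, 1
The 2 values of 15 share dense rank 3.
The 2 values of 2 share dense rank 6.
The 2 values of 1 share dense rank 7.
Remaining distinct values take the next consecutive integers.
A has value 15 → rank 3.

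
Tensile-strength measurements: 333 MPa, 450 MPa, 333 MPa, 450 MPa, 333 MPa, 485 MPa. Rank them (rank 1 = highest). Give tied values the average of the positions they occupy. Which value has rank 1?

485

Sorted (descending): 485, 450, 450, 333, 333, 333
The 2 values of 450 occupy positions 2–3 → average rank (2+3)/2 = 2.5.
The 3 values of 333 occupy positions 4–6 → average rank 5.
Rank 1 → value 485.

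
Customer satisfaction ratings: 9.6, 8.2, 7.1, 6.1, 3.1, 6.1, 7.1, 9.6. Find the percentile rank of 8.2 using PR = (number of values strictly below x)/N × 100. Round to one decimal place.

N = 8.
Strictly below 8.2: 5. Equal to 8.2: 1.
PR = 5/8 × 100 = 62.5

62.5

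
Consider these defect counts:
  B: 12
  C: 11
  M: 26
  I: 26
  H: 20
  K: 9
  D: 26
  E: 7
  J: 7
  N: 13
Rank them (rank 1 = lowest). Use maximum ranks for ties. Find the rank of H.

Sorted (ascending): 7, 7, 9, 11, 12, 13, 20, 26, 26, 26
The 2 values of 7 occupy positions 1–2 → each gets rank 2.
The 3 values of 26 occupy positions 8–10 → each gets rank 10.
H has value 20 → rank 7.

7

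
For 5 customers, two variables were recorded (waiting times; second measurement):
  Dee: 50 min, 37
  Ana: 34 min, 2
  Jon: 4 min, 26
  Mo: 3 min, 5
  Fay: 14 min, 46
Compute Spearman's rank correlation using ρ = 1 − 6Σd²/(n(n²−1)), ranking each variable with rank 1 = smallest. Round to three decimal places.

0.200

Ranks of variable 1: 5, 4, 2, 1, 3
Ranks of variable 2: 4, 1, 3, 2, 5
d = r₁ − r₂: 1, 3, -1, -1, -2
d²: 1, 9, 1, 1, 4; Σd² = 16
ρ = 1 − 6·16/(5·24) = 1 − 96/120 = 0.200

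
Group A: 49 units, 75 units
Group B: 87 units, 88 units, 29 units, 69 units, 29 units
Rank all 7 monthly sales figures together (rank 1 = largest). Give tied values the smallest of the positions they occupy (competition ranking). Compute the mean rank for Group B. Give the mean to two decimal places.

3.80

Sorted (descending): 88, 87, 75, 69, 49, 29, 29
The 2 values of 29 occupy positions 6–7 → each gets rank 6.
Group B values → pooled ranks: 87→2, 88→1, 29→6, 69→4, 29→6
Mean rank = (2 + 1 + 6 + 4 + 6) / 5 = 3.80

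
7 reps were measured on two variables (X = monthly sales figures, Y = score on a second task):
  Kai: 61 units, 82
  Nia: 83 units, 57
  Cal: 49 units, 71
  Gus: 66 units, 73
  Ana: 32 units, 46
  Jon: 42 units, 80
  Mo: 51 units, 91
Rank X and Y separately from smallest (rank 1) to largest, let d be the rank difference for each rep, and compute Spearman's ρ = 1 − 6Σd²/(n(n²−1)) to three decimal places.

0.143

Ranks of variable 1: 5, 7, 3, 6, 1, 2, 4
Ranks of variable 2: 6, 2, 3, 4, 1, 5, 7
d = r₁ − r₂: -1, 5, 0, 2, 0, -3, -3
d²: 1, 25, 0, 4, 0, 9, 9; Σd² = 48
ρ = 1 − 6·48/(7·48) = 1 − 288/336 = 0.143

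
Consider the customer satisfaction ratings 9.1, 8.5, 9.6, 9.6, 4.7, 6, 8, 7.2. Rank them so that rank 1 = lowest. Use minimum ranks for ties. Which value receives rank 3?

Sorted (ascending): 4.7, 6, 7.2, 8, 8.5, 9.1, 9.6, 9.6
The 2 values of 9.6 occupy positions 7–8 → each gets rank 7.
Rank 3 → value 7.2.

7.2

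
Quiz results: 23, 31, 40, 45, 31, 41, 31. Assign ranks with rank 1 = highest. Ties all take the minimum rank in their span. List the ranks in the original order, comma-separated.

7, 4, 3, 1, 4, 2, 4

Sorted (descending): 45, 41, 40, 31, 31, 31, 23
The 3 values of 31 occupy positions 4–6 → each gets rank 4.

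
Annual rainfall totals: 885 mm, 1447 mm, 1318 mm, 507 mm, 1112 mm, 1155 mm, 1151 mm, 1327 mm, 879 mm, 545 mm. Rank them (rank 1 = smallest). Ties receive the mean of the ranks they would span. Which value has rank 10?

Sorted (ascending): 507, 545, 879, 885, 1112, 1151, 1155, 1318, 1327, 1447
No ties — each value takes its position as its rank.
Rank 10 → value 1447.

1447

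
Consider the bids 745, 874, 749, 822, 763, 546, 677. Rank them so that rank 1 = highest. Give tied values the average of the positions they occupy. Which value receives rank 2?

822

Sorted (descending): 874, 822, 763, 749, 745, 677, 546
No ties — each value takes its position as its rank.
Rank 2 → value 822.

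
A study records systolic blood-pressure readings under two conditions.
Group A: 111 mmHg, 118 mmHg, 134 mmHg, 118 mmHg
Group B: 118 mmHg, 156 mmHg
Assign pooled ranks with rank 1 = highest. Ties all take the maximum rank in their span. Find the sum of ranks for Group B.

6

Sorted (descending): 156, 134, 118, 118, 118, 111
The 3 values of 118 occupy positions 3–5 → each gets rank 5.
Group B values → pooled ranks: 118→5, 156→1
Rank sum = 5 + 1 = 6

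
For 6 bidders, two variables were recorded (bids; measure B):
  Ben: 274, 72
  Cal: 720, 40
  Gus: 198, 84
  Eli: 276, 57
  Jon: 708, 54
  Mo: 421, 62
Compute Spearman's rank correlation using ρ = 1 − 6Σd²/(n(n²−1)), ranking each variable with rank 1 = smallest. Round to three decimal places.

-0.943

Ranks of variable 1: 2, 6, 1, 3, 5, 4
Ranks of variable 2: 5, 1, 6, 3, 2, 4
d = r₁ − r₂: -3, 5, -5, 0, 3, 0
d²: 9, 25, 25, 0, 9, 0; Σd² = 68
ρ = 1 − 6·68/(6·35) = 1 − 408/210 = -0.943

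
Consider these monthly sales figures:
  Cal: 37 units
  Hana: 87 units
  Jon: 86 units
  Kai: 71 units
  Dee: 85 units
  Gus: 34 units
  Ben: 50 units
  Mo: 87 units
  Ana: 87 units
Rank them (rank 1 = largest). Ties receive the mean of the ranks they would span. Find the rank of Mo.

Sorted (descending): 87, 87, 87, 86, 85, 71, 50, 37, 34
The 3 values of 87 occupy positions 1–3 → average rank 2.
Mo has value 87 units → rank 2.

2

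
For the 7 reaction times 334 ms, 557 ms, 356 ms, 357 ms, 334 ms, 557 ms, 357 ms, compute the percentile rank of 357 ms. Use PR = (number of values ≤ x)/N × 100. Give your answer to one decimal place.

71.4

N = 7.
Strictly below 357: 3. Equal to 357: 2.
PR = 5/7 × 100 = 71.4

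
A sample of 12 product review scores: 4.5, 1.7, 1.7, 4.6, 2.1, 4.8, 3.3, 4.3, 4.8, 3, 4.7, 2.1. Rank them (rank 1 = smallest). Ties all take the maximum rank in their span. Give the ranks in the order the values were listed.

8, 2, 2, 9, 4, 12, 6, 7, 12, 5, 10, 4

Sorted (ascending): 1.7, 1.7, 2.1, 2.1, 3, 3.3, 4.3, 4.5, 4.6, 4.7, 4.8, 4.8
The 2 values of 1.7 occupy positions 1–2 → each gets rank 2.
The 2 values of 2.1 occupy positions 3–4 → each gets rank 4.
The 2 values of 4.8 occupy positions 11–12 → each gets rank 12.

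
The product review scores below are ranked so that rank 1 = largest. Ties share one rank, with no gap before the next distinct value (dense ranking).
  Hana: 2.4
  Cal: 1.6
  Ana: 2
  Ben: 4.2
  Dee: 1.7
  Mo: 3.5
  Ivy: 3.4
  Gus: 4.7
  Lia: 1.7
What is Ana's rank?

Sorted (descending): 4.7, 4.2, 3.5, 3.4, 2.4, 2, 1.7, 1.7, 1.6
The 2 values of 1.7 share dense rank 7.
Remaining distinct values take the next consecutive integers.
Ana has value 2 → rank 6.

6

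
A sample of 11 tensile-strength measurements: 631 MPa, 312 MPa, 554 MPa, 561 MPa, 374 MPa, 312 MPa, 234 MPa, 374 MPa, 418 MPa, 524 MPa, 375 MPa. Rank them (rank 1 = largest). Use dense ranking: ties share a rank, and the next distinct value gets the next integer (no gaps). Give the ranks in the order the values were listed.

Sorted (descending): 631, 561, 554, 524, 418, 375, 374, 374, 312, 312, 234
The 2 values of 374 share dense rank 7.
The 2 values of 312 share dense rank 8.
Remaining distinct values take the next consecutive integers.

1, 8, 3, 2, 7, 8, 9, 7, 5, 4, 6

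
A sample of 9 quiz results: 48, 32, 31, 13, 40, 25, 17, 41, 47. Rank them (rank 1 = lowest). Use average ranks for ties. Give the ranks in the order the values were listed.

9, 5, 4, 1, 6, 3, 2, 7, 8

Sorted (ascending): 13, 17, 25, 31, 32, 40, 41, 47, 48
No ties — each value takes its position as its rank.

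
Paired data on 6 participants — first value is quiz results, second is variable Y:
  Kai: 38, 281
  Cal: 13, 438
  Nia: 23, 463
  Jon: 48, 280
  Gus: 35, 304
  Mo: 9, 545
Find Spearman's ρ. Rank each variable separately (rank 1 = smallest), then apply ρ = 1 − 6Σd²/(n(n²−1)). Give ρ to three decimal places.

Ranks of variable 1: 5, 2, 3, 6, 4, 1
Ranks of variable 2: 2, 4, 5, 1, 3, 6
d = r₁ − r₂: 3, -2, -2, 5, 1, -5
d²: 9, 4, 4, 25, 1, 25; Σd² = 68
ρ = 1 − 6·68/(6·35) = 1 − 408/210 = -0.943

-0.943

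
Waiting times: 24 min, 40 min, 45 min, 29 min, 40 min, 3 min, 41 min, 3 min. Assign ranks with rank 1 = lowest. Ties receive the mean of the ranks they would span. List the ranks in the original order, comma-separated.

Sorted (ascending): 3, 3, 24, 29, 40, 40, 41, 45
The 2 values of 3 occupy positions 1–2 → average rank (1+2)/2 = 1.5.
The 2 values of 40 occupy positions 5–6 → average rank (5+6)/2 = 5.5.

3, 5.5, 8, 4, 5.5, 1.5, 7, 1.5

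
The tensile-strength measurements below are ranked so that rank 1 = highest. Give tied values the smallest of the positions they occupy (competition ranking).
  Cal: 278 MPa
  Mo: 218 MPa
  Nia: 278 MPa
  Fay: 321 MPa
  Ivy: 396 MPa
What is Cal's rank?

3

Sorted (descending): 396, 321, 278, 278, 218
The 2 values of 278 occupy positions 3–4 → each gets rank 3.
Cal has value 278 MPa → rank 3.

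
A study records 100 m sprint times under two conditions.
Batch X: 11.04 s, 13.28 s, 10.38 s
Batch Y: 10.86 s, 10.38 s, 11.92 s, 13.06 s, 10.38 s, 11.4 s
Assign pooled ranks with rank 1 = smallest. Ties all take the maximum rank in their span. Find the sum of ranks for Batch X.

17

Sorted (ascending): 10.38, 10.38, 10.38, 10.86, 11.04, 11.4, 11.92, 13.06, 13.28
The 3 values of 10.38 occupy positions 1–3 → each gets rank 3.
Batch X values → pooled ranks: 11.04→5, 13.28→9, 10.38→3
Rank sum = 5 + 9 + 3 = 17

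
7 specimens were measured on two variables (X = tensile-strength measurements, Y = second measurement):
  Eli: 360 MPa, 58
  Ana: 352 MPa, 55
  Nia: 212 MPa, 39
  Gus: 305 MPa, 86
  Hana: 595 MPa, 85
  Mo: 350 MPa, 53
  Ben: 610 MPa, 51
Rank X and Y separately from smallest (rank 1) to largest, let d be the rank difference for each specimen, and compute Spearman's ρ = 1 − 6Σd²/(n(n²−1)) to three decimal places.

Ranks of variable 1: 5, 4, 1, 2, 6, 3, 7
Ranks of variable 2: 5, 4, 1, 7, 6, 3, 2
d = r₁ − r₂: 0, 0, 0, -5, 0, 0, 5
d²: 0, 0, 0, 25, 0, 0, 25; Σd² = 50
ρ = 1 − 6·50/(7·48) = 1 − 300/336 = 0.107

0.107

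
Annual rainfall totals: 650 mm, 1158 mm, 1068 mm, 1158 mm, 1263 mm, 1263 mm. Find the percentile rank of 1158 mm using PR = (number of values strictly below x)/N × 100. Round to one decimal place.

N = 6.
Strictly below 1158: 2. Equal to 1158: 2.
PR = 2/6 × 100 = 33.3

33.3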